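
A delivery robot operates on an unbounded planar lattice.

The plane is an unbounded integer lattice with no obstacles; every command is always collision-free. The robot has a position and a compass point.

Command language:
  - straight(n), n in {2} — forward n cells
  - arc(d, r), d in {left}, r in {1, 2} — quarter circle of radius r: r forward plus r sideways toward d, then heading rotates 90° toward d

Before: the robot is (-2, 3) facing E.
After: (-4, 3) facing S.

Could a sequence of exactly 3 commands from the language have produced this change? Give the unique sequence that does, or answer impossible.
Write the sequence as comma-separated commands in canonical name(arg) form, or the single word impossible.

key: cell and facing (now S) both changed — the 3 commands mix motion and turning
t0: (-2, 3) facing E
step 1 (arc(left, 1)): (-1, 4) facing N
step 2 (arc(left, 1)): (-2, 5) facing W
step 3 (arc(left, 2)): (-4, 3) facing S
uniquely the one of 27 3-step routes that fits.

arc(left, 1), arc(left, 1), arc(left, 2)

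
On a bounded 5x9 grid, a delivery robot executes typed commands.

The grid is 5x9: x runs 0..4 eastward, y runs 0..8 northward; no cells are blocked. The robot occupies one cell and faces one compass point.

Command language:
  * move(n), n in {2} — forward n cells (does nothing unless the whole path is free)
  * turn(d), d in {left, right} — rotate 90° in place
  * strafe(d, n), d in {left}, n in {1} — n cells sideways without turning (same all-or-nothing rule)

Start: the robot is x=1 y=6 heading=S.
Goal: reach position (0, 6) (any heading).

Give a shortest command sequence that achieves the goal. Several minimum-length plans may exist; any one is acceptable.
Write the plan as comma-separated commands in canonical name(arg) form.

start: x=1 y=6 heading=S
[1] after strafe(left, 1): x=2 y=6 heading=S
[2] after turn(right): x=2 y=6 heading=W
[3] after move(2): x=0 y=6 heading=W
nothing shorter than 3 reaches the goal.

strafe(left, 1), turn(right), move(2)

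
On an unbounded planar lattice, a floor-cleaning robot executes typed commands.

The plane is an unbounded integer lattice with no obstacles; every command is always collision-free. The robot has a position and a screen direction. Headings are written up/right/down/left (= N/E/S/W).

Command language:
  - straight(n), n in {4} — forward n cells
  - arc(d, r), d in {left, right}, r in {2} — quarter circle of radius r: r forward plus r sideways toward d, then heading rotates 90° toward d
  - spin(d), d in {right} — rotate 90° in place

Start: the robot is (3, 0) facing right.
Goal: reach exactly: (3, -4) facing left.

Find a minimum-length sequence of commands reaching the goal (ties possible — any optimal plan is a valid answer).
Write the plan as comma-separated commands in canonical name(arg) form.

initial: (3, 0) facing right
t=1 arc(right, 2) ⇒ (5, -2) facing down
t=2 arc(right, 2) ⇒ (3, -4) facing left
minimal: 2 command(s), checked below 2.

arc(right, 2), arc(right, 2)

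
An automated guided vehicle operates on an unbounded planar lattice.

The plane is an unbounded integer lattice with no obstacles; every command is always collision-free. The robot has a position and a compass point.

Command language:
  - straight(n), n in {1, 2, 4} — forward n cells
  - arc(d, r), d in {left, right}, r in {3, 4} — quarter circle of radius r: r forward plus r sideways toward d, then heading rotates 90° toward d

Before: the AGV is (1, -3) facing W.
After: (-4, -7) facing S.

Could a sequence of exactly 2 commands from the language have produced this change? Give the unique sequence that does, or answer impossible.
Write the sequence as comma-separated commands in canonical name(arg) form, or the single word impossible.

straight(1), arc(left, 4)

key: position moved to (-4,-7) AND the heading swung to S — translation plus rotation needed
initial: (1, -3) facing W
step 1 (straight(1)): (0, -3) facing W
step 2 (arc(left, 4)): (-4, -7) facing S
no other 2-command option fits: unique.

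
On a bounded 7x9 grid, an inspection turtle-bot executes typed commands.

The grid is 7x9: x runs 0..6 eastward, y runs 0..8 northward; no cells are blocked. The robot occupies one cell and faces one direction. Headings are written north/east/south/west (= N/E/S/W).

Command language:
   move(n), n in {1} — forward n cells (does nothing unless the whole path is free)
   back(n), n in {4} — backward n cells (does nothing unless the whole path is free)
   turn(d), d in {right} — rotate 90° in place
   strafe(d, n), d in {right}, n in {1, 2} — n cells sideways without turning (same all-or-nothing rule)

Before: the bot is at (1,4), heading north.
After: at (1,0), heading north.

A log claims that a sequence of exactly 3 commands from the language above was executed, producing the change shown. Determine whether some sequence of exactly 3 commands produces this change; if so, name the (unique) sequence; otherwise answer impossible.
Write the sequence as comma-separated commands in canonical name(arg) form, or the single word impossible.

key: the second back(4) would leave the grid, so it does nothing
from: at (1,4), heading north
step 1 (back(4)): at (1,0), heading north
step 2 (back(4)): at (1,0), heading north
step 3 (back(4)): at (1,0), heading north
no rival 3-sequence matches.

back(4), back(4), back(4)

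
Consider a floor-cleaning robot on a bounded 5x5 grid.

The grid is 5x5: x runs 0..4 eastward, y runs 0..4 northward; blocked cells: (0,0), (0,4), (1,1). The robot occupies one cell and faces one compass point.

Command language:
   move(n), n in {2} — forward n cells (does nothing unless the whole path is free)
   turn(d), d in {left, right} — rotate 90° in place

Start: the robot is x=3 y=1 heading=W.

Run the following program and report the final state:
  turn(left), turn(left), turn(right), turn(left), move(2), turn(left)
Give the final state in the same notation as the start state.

x=3 y=1 heading=N

from: x=3 y=1 heading=W
[1] after turn(left): x=3 y=1 heading=S
[2] after turn(left): x=3 y=1 heading=E
[3] after turn(right): x=3 y=1 heading=S
[4] after turn(left): x=3 y=1 heading=E
[5] after move(2): x=3 y=1 heading=E
[6] after turn(left): x=3 y=1 heading=N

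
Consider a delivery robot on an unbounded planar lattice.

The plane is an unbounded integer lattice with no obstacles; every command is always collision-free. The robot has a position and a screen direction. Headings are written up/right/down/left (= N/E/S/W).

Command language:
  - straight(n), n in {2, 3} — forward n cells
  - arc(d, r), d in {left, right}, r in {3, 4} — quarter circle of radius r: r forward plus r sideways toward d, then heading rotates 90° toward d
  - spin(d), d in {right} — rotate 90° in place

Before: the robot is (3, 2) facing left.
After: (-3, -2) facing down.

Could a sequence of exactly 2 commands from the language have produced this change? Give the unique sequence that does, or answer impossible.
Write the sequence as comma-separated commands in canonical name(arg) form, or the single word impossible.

key: running arc(left, 4) before straight(2) would end elsewhere — order is forced
initial: (3, 2) facing left
[1] after straight(2): (1, 2) facing left
[2] after arc(left, 4): (-3, -2) facing down
no other 2-command option fits: unique.

straight(2), arc(left, 4)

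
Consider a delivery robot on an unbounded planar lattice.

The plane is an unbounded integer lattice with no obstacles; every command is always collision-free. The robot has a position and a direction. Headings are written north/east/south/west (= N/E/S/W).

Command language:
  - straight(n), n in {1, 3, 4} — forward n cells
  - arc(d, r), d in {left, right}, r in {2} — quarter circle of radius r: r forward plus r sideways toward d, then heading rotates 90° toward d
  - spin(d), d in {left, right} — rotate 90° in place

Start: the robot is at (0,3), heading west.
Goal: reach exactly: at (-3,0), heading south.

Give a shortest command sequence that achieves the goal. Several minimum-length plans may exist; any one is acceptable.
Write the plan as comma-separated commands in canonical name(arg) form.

begin: at (0,3), heading west
1. straight(3) → at (-3,3), heading west
2. spin(left) → at (-3,3), heading south
3. straight(3) → at (-3,0), heading south
no 2-step plan works, so 3 is optimal.

straight(3), spin(left), straight(3)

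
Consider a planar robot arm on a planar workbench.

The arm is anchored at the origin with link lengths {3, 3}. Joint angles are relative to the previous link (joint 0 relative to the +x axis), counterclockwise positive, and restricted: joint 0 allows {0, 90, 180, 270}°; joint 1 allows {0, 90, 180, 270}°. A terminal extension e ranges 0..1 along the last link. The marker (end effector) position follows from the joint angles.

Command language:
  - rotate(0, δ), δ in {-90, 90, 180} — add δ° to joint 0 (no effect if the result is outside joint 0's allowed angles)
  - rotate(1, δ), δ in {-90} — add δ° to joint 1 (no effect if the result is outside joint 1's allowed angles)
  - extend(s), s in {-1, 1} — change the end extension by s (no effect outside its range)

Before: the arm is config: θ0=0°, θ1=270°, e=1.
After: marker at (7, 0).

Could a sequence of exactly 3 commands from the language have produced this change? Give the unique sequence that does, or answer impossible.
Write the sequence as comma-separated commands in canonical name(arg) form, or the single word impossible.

initial: config: θ0=0°, θ1=270°, e=1
1. rotate(1, -90) → config: θ0=0°, θ1=180°, e=1
2. rotate(1, -90) → config: θ0=0°, θ1=90°, e=1
3. rotate(1, -90) → config: θ0=0°, θ1=0°, e=1
no other 3-command option fits: unique.

rotate(1, -90), rotate(1, -90), rotate(1, -90)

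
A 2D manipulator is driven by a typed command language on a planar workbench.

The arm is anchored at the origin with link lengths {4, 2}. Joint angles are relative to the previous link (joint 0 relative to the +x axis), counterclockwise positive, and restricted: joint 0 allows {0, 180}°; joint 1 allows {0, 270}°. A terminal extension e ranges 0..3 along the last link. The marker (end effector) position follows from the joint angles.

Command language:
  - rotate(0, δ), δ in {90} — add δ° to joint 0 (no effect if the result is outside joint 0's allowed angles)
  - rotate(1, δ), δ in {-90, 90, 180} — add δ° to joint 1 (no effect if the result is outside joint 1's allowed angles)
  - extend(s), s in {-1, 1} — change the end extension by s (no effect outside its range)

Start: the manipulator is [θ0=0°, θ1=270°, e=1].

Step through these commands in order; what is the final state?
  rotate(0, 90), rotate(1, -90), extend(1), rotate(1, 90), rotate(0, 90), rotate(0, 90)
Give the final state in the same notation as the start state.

begin: [θ0=0°, θ1=270°, e=1]
t=1 rotate(0, 90) ⇒ [θ0=0°, θ1=270°, e=1]
t=2 rotate(1, -90) ⇒ [θ0=0°, θ1=270°, e=1]
t=3 extend(1) ⇒ [θ0=0°, θ1=270°, e=2]
t=4 rotate(1, 90) ⇒ [θ0=0°, θ1=0°, e=2]
t=5 rotate(0, 90) ⇒ [θ0=0°, θ1=0°, e=2]
t=6 rotate(0, 90) ⇒ [θ0=0°, θ1=0°, e=2]

[θ0=0°, θ1=0°, e=2]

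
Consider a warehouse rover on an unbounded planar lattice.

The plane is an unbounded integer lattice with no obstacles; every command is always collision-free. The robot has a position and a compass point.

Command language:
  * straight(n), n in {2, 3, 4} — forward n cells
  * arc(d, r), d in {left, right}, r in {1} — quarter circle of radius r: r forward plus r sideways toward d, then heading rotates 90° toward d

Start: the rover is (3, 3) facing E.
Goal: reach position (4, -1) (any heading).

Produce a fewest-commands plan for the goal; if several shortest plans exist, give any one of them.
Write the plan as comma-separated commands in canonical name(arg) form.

t0: (3, 3) facing E
[1] after arc(right, 1): (4, 2) facing S
[2] after straight(3): (4, -1) facing S
nothing shorter than 2 reaches the goal.

arc(right, 1), straight(3)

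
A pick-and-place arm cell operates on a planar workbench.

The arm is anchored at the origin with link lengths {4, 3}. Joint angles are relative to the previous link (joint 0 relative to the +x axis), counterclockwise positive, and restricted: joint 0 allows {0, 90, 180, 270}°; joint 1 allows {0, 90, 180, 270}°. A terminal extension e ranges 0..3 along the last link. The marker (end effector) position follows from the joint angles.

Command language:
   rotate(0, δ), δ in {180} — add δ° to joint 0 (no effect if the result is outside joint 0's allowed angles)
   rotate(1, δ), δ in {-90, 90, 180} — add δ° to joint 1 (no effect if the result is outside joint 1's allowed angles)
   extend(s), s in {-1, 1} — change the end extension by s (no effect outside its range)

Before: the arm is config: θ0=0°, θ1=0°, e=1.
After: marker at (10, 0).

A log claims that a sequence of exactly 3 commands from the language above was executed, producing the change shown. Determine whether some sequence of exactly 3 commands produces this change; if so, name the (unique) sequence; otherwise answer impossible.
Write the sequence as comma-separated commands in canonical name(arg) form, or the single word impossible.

extend(1), extend(1), extend(1)

from: config: θ0=0°, θ1=0°, e=1
[1] after extend(1): config: θ0=0°, θ1=0°, e=2
[2] after extend(1): config: θ0=0°, θ1=0°, e=3
[3] after extend(1): config: θ0=0°, θ1=0°, e=3
no other 3-command option fits: unique.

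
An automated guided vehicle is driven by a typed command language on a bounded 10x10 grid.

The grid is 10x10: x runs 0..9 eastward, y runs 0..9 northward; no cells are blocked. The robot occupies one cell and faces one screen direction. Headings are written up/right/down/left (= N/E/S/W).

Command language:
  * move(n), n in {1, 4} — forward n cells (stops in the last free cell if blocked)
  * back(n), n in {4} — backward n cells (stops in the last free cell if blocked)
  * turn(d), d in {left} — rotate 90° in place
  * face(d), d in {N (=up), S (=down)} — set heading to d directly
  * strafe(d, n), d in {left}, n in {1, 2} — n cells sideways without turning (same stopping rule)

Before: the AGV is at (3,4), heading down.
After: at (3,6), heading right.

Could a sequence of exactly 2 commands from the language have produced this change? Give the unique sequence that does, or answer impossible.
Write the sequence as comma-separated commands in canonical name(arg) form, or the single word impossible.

turn(left), strafe(left, 2)

key: running strafe(left, 2) before turn(left) would end elsewhere — order is forced
from: at (3,4), heading down
[1] after turn(left): at (3,4), heading right
[2] after strafe(left, 2): at (3,6), heading right
uniquely the one of 64 2-step routes that fits.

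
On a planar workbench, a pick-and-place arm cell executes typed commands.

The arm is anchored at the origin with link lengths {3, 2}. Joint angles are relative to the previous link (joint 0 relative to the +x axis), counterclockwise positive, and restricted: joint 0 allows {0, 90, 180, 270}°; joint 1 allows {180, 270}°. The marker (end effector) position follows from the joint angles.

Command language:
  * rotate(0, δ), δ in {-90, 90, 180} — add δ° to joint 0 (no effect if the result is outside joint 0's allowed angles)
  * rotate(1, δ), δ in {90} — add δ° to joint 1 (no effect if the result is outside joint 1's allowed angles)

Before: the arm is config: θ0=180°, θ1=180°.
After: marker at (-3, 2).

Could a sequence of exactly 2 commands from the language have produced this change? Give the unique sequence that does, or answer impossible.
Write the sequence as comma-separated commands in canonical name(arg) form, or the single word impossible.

t0: config: θ0=180°, θ1=180°
t=1 rotate(1, 90) ⇒ config: θ0=180°, θ1=270°
t=2 rotate(1, 90) ⇒ config: θ0=180°, θ1=270°
uniquely the one of 16 2-step routes that fits.

rotate(1, 90), rotate(1, 90)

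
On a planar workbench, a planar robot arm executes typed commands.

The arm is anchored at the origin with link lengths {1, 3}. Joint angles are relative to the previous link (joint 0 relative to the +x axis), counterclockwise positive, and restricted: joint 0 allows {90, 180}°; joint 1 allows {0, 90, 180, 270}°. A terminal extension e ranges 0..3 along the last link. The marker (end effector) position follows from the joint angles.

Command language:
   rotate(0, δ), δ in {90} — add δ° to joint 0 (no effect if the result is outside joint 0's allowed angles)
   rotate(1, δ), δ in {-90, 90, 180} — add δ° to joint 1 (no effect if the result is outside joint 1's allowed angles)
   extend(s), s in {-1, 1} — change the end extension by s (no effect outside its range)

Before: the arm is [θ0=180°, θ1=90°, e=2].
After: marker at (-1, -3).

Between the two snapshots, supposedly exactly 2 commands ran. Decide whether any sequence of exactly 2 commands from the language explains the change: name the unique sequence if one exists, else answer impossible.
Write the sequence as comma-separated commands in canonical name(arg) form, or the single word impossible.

extend(-1), extend(-1)

start: [θ0=180°, θ1=90°, e=2]
[1] after extend(-1): [θ0=180°, θ1=90°, e=1]
[2] after extend(-1): [θ0=180°, θ1=90°, e=0]
uniquely the one of 36 2-step routes that fits.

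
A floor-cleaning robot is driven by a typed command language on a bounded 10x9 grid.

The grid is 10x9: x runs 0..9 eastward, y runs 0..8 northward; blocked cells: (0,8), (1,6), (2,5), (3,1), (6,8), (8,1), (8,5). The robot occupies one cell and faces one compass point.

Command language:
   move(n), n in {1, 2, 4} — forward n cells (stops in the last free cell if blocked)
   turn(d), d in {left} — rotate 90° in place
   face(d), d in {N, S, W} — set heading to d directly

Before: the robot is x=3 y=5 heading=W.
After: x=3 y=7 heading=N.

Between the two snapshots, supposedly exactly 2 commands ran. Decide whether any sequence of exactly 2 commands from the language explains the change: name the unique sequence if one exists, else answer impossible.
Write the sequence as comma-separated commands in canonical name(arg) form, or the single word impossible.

face(N), move(2)

key: running move(2) before face(N) would end elsewhere — order is forced
from: x=3 y=5 heading=W
step 1 (face(N)): x=3 y=5 heading=N
step 2 (move(2)): x=3 y=7 heading=N
uniquely the one of 49 2-step routes that fits.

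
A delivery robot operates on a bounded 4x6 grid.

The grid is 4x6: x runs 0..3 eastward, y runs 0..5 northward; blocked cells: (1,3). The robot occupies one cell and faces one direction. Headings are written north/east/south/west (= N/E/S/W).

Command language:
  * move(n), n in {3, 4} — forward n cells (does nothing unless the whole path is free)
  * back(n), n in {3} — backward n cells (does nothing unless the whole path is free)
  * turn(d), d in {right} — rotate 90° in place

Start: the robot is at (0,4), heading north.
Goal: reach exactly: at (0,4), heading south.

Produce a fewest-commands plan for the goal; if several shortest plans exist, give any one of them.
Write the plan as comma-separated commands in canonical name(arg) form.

begin: at (0,4), heading north
t=1 turn(right) ⇒ at (0,4), heading east
t=2 turn(right) ⇒ at (0,4), heading south
no 1-step plan works, so 2 is optimal.

turn(right), turn(right)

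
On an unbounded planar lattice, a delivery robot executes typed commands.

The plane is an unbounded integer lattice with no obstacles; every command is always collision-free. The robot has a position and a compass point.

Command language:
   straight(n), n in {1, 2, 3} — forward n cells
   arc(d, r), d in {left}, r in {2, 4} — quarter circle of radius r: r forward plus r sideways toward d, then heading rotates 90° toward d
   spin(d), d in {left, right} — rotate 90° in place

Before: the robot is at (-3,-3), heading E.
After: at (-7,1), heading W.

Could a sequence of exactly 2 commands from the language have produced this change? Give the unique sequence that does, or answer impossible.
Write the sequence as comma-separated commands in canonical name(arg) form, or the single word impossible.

spin(left), arc(left, 4)

key: order matters: swapping spin(left) and arc(left, 4) lands elsewhere
initial: at (-3,-3), heading E
step 1 (spin(left)): at (-3,-3), heading N
step 2 (arc(left, 4)): at (-7,1), heading W
uniquely the one of 49 2-step routes that fits.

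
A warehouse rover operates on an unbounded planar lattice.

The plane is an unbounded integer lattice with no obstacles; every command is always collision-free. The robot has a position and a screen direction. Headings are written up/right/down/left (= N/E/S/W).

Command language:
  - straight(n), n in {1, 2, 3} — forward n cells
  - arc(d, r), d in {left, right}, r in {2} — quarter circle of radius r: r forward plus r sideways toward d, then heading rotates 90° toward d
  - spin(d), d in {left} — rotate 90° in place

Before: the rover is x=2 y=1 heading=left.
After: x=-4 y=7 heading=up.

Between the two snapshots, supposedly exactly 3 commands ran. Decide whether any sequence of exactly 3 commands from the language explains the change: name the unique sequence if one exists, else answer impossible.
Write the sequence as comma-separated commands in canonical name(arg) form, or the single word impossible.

arc(right, 2), arc(left, 2), arc(right, 2)

key: cell and facing (now N) both changed — the 3 commands mix motion and turning
t0: x=2 y=1 heading=left
t=1 arc(right, 2) ⇒ x=0 y=3 heading=up
t=2 arc(left, 2) ⇒ x=-2 y=5 heading=left
t=3 arc(right, 2) ⇒ x=-4 y=7 heading=up
no other 3-command option fits: unique.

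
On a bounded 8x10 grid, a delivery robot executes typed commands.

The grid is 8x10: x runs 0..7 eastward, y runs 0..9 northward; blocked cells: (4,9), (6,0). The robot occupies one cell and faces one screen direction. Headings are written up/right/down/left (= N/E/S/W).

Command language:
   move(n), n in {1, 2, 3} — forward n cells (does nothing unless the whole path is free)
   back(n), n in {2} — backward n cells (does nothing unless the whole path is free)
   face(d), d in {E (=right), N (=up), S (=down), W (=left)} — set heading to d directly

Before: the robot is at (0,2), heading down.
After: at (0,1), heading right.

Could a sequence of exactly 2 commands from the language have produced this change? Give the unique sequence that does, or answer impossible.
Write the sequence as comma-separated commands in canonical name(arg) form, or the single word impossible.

move(1), face(E)

key: position moved to (0,1) AND the heading swung to E — translation plus rotation needed
t0: at (0,2), heading down
[1] after move(1): at (0,1), heading down
[2] after face(E): at (0,1), heading right
no other 2-command option fits: unique.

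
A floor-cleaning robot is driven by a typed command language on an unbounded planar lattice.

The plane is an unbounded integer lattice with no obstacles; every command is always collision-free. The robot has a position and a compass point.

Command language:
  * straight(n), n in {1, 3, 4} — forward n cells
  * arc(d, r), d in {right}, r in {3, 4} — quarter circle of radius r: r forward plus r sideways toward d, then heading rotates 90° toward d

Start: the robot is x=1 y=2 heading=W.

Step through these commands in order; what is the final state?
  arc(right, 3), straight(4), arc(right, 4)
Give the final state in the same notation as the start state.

initial: x=1 y=2 heading=W
t=1 arc(right, 3) ⇒ x=-2 y=5 heading=N
t=2 straight(4) ⇒ x=-2 y=9 heading=N
t=3 arc(right, 4) ⇒ x=2 y=13 heading=E

x=2 y=13 heading=E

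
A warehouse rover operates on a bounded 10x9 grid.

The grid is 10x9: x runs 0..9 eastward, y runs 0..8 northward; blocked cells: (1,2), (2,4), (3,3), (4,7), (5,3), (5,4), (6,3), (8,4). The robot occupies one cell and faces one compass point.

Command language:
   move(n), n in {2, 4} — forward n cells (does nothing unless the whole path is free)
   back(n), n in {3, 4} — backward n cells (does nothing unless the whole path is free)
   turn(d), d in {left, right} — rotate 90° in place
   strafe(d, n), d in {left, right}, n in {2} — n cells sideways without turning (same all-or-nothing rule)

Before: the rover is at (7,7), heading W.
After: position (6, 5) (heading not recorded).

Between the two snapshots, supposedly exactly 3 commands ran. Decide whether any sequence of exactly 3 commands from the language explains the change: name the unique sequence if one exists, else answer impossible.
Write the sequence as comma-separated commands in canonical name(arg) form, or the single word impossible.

key: order matters: swapping strafe(left, 2) and back(3) lands elsewhere
t0: at (7,7), heading W
[1] after strafe(left, 2): at (7,5), heading W
[2] after move(4): at (3,5), heading W
[3] after back(3): at (6,5), heading W
no other 3-command option fits: unique.

strafe(left, 2), move(4), back(3)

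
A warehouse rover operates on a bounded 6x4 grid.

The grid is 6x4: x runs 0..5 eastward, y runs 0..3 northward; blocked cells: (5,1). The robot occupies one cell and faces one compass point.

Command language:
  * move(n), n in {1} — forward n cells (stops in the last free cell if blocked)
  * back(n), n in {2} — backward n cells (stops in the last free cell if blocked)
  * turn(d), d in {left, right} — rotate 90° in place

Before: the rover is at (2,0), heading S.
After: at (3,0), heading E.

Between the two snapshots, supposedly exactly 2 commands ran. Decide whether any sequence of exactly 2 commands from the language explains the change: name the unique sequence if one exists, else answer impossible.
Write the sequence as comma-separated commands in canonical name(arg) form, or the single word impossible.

turn(left), move(1)

key: running move(1) before turn(left) would end elsewhere — order is forced
t0: at (2,0), heading S
step 1 (turn(left)): at (2,0), heading E
step 2 (move(1)): at (3,0), heading E
no rival 2-sequence matches.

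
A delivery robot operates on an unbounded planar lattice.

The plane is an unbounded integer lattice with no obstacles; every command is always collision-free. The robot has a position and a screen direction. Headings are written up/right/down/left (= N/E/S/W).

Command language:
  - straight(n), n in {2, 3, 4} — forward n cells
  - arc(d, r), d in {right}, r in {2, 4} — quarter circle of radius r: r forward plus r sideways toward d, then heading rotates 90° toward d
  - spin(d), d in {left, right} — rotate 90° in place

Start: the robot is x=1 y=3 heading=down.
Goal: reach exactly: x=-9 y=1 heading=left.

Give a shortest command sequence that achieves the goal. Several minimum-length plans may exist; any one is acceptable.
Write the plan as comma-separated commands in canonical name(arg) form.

begin: x=1 y=3 heading=down
step 1 (arc(right, 2)): x=-1 y=1 heading=left
step 2 (straight(4)): x=-5 y=1 heading=left
step 3 (straight(4)): x=-9 y=1 heading=left
minimal: 3 command(s), checked below 3.

arc(right, 2), straight(4), straight(4)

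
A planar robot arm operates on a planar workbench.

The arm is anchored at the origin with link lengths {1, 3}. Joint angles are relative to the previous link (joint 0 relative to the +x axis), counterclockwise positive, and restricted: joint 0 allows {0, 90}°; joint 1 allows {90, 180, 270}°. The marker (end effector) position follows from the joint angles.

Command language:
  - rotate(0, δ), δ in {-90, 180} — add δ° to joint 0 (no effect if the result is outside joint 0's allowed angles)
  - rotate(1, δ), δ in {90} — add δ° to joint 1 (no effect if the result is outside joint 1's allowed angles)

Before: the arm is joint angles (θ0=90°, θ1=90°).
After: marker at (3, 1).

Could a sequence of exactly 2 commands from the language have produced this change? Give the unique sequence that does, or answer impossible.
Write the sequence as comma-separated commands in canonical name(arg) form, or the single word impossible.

rotate(1, 90), rotate(1, 90)

begin: joint angles (θ0=90°, θ1=90°)
[1] after rotate(1, 90): joint angles (θ0=90°, θ1=180°)
[2] after rotate(1, 90): joint angles (θ0=90°, θ1=270°)
no rival 2-sequence matches.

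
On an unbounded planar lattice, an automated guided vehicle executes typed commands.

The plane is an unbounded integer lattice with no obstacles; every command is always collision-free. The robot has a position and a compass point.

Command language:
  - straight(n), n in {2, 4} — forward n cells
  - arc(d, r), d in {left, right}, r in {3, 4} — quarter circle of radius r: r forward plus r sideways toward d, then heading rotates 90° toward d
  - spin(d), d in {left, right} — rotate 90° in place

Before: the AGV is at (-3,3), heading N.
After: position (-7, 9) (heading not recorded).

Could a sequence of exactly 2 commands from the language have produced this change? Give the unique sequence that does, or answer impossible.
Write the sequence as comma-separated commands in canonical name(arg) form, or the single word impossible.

straight(2), arc(left, 4)

key: running arc(left, 4) before straight(2) would end elsewhere — order is forced
from: at (-3,3), heading N
1. straight(2) → at (-3,5), heading N
2. arc(left, 4) → at (-7,9), heading W
uniquely the one of 64 2-step routes that fits.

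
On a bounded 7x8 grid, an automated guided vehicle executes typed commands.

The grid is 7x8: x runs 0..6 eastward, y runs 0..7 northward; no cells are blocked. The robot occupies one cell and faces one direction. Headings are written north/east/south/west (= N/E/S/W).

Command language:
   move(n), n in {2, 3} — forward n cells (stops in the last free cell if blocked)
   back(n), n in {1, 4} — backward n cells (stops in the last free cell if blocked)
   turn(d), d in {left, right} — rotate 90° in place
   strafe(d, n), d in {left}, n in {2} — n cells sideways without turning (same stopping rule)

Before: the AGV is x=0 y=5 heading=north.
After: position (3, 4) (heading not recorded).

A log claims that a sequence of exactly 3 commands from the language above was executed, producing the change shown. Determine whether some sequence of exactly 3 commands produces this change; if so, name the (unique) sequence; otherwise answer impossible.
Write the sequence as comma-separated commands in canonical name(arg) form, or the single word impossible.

key: running move(3) before back(1) would end elsewhere — order is forced
initial: x=0 y=5 heading=north
t=1 back(1) ⇒ x=0 y=4 heading=north
t=2 turn(right) ⇒ x=0 y=4 heading=east
t=3 move(3) ⇒ x=3 y=4 heading=east
no rival 3-sequence matches.

back(1), turn(right), move(3)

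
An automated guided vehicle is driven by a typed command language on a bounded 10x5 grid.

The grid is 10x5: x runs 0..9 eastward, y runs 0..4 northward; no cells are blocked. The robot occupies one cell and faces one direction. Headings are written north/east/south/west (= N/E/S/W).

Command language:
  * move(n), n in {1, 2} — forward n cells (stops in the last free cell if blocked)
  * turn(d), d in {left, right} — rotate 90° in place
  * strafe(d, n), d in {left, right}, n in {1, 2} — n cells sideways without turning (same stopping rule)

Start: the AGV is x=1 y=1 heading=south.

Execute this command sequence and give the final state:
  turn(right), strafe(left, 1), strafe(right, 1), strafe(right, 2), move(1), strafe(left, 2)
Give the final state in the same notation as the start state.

x=0 y=1 heading=west

start: x=1 y=1 heading=south
t=1 turn(right) ⇒ x=1 y=1 heading=west
t=2 strafe(left, 1) ⇒ x=1 y=0 heading=west
t=3 strafe(right, 1) ⇒ x=1 y=1 heading=west
t=4 strafe(right, 2) ⇒ x=1 y=3 heading=west
t=5 move(1) ⇒ x=0 y=3 heading=west
t=6 strafe(left, 2) ⇒ x=0 y=1 heading=west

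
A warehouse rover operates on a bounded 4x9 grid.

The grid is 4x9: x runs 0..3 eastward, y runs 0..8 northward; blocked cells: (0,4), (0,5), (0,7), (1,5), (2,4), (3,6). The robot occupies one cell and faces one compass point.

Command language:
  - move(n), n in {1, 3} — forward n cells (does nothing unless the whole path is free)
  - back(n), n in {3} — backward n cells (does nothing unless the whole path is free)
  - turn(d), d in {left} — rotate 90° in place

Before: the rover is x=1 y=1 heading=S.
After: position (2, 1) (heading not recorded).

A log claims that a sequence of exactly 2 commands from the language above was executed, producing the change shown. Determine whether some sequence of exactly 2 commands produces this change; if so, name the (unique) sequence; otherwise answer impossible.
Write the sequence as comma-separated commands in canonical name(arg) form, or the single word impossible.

key: running move(1) before turn(left) would end elsewhere — order is forced
from: x=1 y=1 heading=S
t=1 turn(left) ⇒ x=1 y=1 heading=E
t=2 move(1) ⇒ x=2 y=1 heading=E
no other 2-command option fits: unique.

turn(left), move(1)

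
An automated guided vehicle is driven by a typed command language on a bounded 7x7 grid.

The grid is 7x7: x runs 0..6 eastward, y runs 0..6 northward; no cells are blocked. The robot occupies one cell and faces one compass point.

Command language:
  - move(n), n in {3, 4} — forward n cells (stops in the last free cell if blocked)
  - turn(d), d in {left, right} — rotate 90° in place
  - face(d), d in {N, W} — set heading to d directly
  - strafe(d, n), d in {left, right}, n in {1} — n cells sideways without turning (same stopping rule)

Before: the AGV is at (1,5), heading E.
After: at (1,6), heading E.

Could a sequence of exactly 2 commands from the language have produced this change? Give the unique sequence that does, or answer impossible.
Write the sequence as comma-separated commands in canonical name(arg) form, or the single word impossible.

strafe(left, 1), strafe(left, 1)

key: the second strafe(left, 1) runs into the grid edge before its full distance
start: at (1,5), heading E
1. strafe(left, 1) → at (1,6), heading E
2. strafe(left, 1) → at (1,6), heading E
no other 2-command option fits: unique.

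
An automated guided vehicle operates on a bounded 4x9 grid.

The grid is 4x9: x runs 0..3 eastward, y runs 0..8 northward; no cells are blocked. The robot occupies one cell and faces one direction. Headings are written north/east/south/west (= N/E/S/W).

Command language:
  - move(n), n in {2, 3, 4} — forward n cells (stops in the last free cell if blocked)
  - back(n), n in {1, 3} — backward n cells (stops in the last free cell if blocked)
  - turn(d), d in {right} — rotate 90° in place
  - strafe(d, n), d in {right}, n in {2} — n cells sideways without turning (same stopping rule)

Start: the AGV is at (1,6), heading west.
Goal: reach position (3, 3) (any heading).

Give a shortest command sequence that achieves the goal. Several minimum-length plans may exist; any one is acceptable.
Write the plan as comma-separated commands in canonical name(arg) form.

from: at (1,6), heading west
[1] after turn(right): at (1,6), heading north
[2] after strafe(right, 2): at (3,6), heading north
[3] after back(3): at (3,3), heading north
minimal: 3 command(s), checked below 3.

turn(right), strafe(right, 2), back(3)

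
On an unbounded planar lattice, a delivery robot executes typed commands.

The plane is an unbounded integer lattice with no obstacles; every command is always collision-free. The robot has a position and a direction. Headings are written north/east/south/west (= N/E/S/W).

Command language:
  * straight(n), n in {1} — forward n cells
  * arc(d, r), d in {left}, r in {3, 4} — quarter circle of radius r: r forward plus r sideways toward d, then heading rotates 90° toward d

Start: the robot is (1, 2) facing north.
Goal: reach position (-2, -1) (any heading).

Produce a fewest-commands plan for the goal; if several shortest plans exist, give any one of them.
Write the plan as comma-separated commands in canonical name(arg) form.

start: (1, 2) facing north
1. arc(left, 3) → (-2, 5) facing west
2. arc(left, 3) → (-5, 2) facing south
3. arc(left, 3) → (-2, -1) facing east
minimal: 3 command(s), checked below 3.

arc(left, 3), arc(left, 3), arc(left, 3)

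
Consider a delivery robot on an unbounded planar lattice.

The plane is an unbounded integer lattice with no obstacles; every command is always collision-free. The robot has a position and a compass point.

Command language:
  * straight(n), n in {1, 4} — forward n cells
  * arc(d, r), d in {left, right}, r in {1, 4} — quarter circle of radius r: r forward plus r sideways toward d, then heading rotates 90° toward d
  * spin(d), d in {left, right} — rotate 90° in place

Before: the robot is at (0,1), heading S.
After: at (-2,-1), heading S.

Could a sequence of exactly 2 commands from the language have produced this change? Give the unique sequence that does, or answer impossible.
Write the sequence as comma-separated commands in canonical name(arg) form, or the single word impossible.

arc(right, 1), arc(left, 1)

key: heading stays S — rotations cancel among the 2 commands
t0: at (0,1), heading S
step 1 (arc(right, 1)): at (-1,0), heading W
step 2 (arc(left, 1)): at (-2,-1), heading S
uniquely the one of 64 2-step routes that fits.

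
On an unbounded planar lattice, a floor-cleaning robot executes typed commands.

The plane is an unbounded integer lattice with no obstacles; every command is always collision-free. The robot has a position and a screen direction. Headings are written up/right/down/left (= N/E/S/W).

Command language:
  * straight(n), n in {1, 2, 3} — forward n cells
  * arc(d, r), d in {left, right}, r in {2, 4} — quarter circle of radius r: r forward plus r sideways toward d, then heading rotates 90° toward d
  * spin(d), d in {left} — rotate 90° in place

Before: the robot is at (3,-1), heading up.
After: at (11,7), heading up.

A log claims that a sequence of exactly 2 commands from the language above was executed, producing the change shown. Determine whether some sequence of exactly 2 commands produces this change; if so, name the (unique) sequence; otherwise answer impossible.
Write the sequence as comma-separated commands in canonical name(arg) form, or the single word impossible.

arc(right, 4), arc(left, 4)

key: heading stays N — rotations cancel among the 2 commands
t0: at (3,-1), heading up
step 1 (arc(right, 4)): at (7,3), heading right
step 2 (arc(left, 4)): at (11,7), heading up
no rival 2-sequence matches.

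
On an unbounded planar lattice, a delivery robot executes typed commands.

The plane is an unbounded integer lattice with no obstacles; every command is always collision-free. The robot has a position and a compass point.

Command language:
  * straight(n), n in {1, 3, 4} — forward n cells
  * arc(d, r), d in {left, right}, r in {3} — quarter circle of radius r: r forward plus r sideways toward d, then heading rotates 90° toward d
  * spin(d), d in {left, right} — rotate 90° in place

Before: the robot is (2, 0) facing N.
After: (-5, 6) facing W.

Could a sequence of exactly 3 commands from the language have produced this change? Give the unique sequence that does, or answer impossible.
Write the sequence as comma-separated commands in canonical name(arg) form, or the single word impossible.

straight(3), arc(left, 3), straight(4)

key: cell and facing (now W) both changed — the 3 commands mix motion and turning
begin: (2, 0) facing N
step 1 (straight(3)): (2, 3) facing N
step 2 (arc(left, 3)): (-1, 6) facing W
step 3 (straight(4)): (-5, 6) facing W
no rival 3-sequence matches.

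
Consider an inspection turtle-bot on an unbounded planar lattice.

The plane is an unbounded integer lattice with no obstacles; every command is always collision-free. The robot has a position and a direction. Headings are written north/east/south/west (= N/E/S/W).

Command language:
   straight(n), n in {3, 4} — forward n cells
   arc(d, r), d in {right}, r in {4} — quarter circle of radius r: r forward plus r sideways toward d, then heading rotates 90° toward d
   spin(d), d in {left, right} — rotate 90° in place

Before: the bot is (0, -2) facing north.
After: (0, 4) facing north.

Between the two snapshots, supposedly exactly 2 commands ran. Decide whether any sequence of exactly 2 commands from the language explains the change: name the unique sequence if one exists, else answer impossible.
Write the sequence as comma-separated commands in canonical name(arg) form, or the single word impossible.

straight(3), straight(3)

key: heading stays N — no command in the sequence turns
initial: (0, -2) facing north
step 1 (straight(3)): (0, 1) facing north
step 2 (straight(3)): (0, 4) facing north
all 25 alternatives checked — unique.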